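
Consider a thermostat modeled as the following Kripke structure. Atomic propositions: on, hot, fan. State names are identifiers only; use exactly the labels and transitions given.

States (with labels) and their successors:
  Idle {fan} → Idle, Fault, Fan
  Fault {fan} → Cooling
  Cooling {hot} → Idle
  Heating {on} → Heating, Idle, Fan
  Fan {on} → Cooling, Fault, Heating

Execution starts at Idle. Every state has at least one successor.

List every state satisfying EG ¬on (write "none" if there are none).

States satisfying ¬on: {Idle, Fault, Cooling}.
States satisfying EG ¬on: {Idle, Fault, Cooling}.

{Idle, Fault, Cooling}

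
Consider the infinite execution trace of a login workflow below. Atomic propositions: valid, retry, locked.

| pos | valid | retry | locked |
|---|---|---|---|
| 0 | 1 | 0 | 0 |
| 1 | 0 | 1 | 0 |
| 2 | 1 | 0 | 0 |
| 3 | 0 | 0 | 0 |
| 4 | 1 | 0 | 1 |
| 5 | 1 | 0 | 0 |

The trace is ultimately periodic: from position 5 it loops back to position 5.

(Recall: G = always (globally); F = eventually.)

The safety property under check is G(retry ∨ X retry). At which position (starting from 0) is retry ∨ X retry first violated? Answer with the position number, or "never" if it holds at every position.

2

Check retry ∨ X retry at each position in order: 0 ✓, 1 ✓.
At position 2 the labels are {valid} and the next position 3 has {}, so retry ∨ X retry is false there. This is the first violation.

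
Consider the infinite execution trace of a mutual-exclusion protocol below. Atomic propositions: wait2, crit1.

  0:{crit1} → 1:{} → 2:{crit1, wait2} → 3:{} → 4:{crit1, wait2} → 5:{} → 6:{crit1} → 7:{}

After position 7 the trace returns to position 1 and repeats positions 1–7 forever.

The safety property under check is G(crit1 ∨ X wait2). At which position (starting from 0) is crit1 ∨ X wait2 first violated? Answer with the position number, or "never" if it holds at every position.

Check crit1 ∨ X wait2 at each position in order: 0 ✓, 1 ✓, 2 ✓, 3 ✓, 4 ✓.
At position 5 the labels are {} and the next position 6 has {crit1}, so crit1 ∨ X wait2 is false there. This is the first violation.

5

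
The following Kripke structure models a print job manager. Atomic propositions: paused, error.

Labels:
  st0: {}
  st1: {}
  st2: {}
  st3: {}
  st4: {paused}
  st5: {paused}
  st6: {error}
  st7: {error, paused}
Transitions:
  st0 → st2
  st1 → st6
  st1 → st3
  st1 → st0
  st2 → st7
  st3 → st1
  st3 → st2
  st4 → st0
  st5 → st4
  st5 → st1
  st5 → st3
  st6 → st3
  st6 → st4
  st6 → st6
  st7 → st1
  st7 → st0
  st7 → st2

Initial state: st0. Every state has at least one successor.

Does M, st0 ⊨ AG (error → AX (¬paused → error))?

No

States satisfying error → AX (¬paused → error): {st0, st1, st2, st3, st4, st5}.
States satisfying AG (error → AX (¬paused → error)): ∅.
st6 is reachable from st0 and violates error → AX (¬paused → error), so AG fails at st0.
st0 ∉ Sat(AG (error → AX (¬paused → error))).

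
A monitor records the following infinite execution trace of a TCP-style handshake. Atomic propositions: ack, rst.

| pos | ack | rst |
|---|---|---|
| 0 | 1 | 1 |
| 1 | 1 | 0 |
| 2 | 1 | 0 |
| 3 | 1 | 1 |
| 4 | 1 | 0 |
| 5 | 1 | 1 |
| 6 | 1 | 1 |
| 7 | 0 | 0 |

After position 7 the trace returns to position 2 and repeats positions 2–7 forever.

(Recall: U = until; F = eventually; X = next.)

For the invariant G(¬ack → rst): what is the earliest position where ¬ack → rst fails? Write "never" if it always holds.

Check ¬ack → rst at each position in order: 0 ✓, 1 ✓, 2 ✓, 3 ✓, 4 ✓, 5 ✓, 6 ✓.
At position 7 the labels are {}, so ¬ack → rst is false there. This is the first violation.

7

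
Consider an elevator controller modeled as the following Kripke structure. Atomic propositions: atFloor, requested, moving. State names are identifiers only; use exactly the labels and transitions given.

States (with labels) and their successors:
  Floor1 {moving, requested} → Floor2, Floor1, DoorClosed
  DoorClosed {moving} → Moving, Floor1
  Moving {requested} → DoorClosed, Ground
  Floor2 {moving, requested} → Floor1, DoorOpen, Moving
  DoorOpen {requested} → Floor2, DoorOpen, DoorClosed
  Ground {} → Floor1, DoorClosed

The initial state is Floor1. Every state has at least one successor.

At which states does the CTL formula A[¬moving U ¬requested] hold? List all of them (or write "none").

{DoorClosed, Moving, Ground}

States satisfying ¬moving: {Moving, DoorOpen, Ground}.
States satisfying ¬requested: {DoorClosed, Ground}.
States satisfying A[¬moving U ¬requested]: {DoorClosed, Moving, Ground}.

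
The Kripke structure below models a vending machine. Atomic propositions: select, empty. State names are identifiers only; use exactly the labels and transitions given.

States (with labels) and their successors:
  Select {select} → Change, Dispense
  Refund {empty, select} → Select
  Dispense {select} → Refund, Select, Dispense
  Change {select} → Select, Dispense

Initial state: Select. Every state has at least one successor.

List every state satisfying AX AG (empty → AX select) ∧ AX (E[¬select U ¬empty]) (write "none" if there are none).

States satisfying AG (empty → AX select): {Select, Refund, Dispense, Change}.
States satisfying AX AG (empty → AX select): {Select, Refund, Dispense, Change}.
States satisfying E[¬select U ¬empty]: {Select, Dispense, Change}.
States satisfying AX (E[¬select U ¬empty]): {Select, Refund, Change}.
States satisfying AX AG (empty → AX select) ∧ AX (E[¬select U ¬empty]): {Select, Refund, Change}.

{Select, Refund, Change}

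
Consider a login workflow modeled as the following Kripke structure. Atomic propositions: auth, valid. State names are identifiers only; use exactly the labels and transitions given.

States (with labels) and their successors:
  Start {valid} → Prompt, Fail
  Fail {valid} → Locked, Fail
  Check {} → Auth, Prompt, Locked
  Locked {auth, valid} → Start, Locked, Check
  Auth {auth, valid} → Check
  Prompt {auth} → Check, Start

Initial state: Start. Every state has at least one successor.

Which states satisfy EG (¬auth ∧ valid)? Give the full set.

{Start, Fail}

States satisfying ¬auth ∧ valid: {Start, Fail}.
States satisfying EG (¬auth ∧ valid): {Start, Fail}.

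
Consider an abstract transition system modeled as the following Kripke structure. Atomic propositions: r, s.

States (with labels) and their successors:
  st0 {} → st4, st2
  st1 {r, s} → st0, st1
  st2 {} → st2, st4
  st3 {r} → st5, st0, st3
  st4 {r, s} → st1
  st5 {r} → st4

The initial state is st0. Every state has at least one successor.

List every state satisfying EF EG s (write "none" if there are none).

{st0, st1, st2, st3, st4, st5}

States satisfying EG s: {st1, st4}.
States satisfying EF EG s: {st0, st1, st2, st3, st4, st5}.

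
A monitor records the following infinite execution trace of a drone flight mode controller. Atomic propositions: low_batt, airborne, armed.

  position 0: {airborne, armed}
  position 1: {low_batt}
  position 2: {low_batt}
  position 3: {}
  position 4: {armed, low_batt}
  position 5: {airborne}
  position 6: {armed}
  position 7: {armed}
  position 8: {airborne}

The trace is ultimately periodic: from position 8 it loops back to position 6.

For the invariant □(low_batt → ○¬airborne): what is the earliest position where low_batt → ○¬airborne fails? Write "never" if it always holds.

4

Check low_batt → ○¬airborne at each position in order: 0 ✓, 1 ✓, 2 ✓, 3 ✓.
At position 4 the labels are {armed, low_batt} and the next position 5 has {airborne}, so low_batt → ○¬airborne is false there. This is the first violation.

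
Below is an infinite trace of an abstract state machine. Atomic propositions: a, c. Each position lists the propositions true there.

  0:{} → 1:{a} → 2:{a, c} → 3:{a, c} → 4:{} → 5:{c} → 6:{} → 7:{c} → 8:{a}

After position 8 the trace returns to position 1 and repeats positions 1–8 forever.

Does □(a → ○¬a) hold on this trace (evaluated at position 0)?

Does not hold

a → ○¬a must hold at every position from 0 onward. It fails at position 1, so □(a → ○¬a) is false.
Positions where a holds: 1, 2, 3, 8.
Check ○¬a at each: 1→fails, 2→fails, 3→ok, 8→fails.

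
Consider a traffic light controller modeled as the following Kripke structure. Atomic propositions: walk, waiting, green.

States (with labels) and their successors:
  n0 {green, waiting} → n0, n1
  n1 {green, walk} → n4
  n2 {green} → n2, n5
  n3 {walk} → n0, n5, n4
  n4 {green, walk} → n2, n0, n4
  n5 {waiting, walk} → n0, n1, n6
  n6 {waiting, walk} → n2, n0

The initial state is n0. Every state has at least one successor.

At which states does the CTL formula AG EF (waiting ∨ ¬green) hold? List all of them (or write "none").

States satisfying EF (waiting ∨ ¬green): {n0, n1, n2, n3, n4, n5, n6}.
States satisfying AG EF (waiting ∨ ¬green): {n0, n1, n2, n3, n4, n5, n6}.

{n0, n1, n2, n3, n4, n5, n6}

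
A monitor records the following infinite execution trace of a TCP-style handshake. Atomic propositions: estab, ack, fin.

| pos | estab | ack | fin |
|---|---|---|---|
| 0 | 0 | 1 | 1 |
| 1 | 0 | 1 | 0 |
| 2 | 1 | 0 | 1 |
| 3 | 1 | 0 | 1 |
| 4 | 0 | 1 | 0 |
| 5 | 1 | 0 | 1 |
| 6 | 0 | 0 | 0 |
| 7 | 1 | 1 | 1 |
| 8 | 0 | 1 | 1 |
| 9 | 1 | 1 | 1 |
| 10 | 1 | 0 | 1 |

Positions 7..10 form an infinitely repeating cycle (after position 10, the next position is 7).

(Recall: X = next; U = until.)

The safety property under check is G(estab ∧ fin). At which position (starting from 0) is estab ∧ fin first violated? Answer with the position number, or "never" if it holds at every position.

At position 0 the labels are {ack, fin}, so estab ∧ fin is false there. This is the first violation.

0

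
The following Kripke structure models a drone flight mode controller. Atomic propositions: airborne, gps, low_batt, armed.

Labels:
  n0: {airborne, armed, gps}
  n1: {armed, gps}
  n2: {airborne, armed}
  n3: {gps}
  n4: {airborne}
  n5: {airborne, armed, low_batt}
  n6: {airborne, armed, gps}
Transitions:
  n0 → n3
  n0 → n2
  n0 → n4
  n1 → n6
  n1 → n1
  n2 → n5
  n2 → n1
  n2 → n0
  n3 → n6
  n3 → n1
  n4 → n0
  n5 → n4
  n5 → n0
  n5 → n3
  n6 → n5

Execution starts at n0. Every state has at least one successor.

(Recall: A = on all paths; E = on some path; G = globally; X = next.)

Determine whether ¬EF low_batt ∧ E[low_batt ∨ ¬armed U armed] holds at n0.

No

States satisfying low_batt: {n5}.
States satisfying EF low_batt: {n0, n1, n2, n3, n4, n5, n6}.
States satisfying ¬EF low_batt: ∅.
States satisfying low_batt ∨ ¬armed: {n3, n4, n5}.
States satisfying armed: {n0, n1, n2, n5, n6}.
States satisfying E[low_batt ∨ ¬armed U armed]: {n0, n1, n2, n3, n4, n5, n6}.
States satisfying ¬EF low_batt ∧ E[low_batt ∨ ¬armed U armed]: ∅.
n0 ∉ Sat(¬EF low_batt ∧ E[low_batt ∨ ¬armed U armed]).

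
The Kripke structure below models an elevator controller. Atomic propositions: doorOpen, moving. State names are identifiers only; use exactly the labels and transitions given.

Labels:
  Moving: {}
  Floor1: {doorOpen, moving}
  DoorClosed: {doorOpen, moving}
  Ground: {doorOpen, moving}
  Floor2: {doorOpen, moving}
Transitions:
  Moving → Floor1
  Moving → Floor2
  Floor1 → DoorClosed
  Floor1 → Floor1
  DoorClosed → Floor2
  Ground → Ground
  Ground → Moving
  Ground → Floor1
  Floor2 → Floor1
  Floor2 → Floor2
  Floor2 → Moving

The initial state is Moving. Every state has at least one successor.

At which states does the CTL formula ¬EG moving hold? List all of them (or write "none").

{Moving}

States satisfying moving: {Floor1, DoorClosed, Ground, Floor2}.
States satisfying EG moving: {Floor1, DoorClosed, Ground, Floor2}.
States satisfying ¬EG moving: {Moving}.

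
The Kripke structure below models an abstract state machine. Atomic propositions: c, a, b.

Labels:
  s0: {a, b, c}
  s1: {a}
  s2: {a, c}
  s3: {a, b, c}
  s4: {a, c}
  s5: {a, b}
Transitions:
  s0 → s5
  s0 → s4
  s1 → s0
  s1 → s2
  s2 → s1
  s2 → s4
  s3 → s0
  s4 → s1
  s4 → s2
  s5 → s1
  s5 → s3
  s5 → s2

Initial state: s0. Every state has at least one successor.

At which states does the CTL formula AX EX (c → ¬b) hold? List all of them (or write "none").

States satisfying EX (c → ¬b): {s0, s1, s2, s4, s5}.
States satisfying AX EX (c → ¬b): {s0, s1, s2, s3, s4}.

{s0, s1, s2, s3, s4}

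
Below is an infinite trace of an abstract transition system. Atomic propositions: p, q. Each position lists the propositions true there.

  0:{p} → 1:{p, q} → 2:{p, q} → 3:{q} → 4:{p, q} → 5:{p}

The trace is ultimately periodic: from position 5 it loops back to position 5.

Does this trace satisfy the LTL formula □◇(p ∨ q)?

◇(p ∨ q) holds at every position 0..5, and those are all positions ever visited, so □◇(p ∨ q) holds.

Holds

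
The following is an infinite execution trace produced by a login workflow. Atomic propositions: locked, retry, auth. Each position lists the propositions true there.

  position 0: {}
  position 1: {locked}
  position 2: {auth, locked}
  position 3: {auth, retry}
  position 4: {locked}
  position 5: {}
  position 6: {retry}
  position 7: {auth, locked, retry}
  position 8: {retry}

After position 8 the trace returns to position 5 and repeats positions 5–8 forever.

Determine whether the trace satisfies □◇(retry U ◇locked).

Holds

◇(retry U ◇locked) holds at every position 0..8, and those are all positions ever visited, so □◇(retry U ◇locked) holds.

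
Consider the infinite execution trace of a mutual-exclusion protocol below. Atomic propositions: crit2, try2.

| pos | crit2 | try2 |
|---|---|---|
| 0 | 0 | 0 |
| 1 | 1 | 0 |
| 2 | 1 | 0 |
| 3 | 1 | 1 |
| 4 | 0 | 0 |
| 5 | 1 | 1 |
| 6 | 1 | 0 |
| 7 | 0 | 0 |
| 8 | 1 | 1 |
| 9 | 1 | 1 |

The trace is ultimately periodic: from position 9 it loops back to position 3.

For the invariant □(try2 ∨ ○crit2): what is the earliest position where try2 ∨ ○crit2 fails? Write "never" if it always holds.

6

Check try2 ∨ ○crit2 at each position in order: 0 ✓, 1 ✓, 2 ✓, 3 ✓, 4 ✓, 5 ✓.
At position 6 the labels are {crit2} and the next position 7 has {}, so try2 ∨ ○crit2 is false there. This is the first violation.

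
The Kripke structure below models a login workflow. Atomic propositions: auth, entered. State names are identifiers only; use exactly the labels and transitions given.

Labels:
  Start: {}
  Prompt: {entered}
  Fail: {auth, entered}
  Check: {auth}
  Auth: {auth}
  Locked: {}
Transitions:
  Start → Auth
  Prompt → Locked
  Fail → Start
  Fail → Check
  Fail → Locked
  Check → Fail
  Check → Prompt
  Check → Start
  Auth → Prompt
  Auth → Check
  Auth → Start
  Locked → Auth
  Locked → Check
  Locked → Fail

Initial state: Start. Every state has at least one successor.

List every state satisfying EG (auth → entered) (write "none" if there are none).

{Prompt, Fail, Locked}

States satisfying auth → entered: {Start, Prompt, Fail, Locked}.
States satisfying EG (auth → entered): {Prompt, Fail, Locked}.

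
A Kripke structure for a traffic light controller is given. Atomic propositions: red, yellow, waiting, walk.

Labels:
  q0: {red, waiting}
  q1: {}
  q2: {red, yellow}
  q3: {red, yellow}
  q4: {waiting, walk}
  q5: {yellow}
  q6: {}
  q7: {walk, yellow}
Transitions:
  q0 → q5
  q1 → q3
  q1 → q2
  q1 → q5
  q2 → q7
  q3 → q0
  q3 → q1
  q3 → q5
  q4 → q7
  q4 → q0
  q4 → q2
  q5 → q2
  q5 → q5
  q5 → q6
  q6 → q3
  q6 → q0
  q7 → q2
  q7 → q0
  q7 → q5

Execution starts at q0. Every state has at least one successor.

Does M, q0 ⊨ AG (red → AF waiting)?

States satisfying red → AF waiting: {q0, q1, q4, q5, q6, q7}.
States satisfying AG (red → AF waiting): ∅.
q2 is reachable from q0 and violates red → AF waiting, so AG fails at q0.
q0 ∉ Sat(AG (red → AF waiting)).

Violated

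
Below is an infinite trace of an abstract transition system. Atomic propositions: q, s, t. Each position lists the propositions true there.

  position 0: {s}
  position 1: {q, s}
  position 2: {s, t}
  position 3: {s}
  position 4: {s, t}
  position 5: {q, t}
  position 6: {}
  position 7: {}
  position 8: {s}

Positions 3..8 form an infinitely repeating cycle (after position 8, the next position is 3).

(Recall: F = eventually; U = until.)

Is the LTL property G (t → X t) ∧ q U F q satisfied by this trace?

t → X t must hold at every position from 0 onward. It fails at position 2, so G (t → X t) is false.
Positions where t holds: 2, 4, 5.
Check X t at each: 2→fails, 4→ok, 5→fails.
Walking from position 0: F q first holds at position 0, and q holds at every earlier position along the way, so q U F q holds.
At position 0: G (t → X t) is false; q U F q is true; so G (t → X t) ∧ q U F q is false.

Does not hold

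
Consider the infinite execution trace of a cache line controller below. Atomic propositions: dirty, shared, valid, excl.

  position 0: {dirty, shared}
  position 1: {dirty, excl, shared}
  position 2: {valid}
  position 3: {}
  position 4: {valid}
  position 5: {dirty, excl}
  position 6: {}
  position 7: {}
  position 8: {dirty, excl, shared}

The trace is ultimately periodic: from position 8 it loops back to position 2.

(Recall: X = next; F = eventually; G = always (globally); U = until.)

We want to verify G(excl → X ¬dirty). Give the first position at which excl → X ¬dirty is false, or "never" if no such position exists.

never

excl → X ¬dirty holds at every position 0..8, and those are all the positions the trace ever visits, so the invariant G(excl → X ¬dirty) is never violated.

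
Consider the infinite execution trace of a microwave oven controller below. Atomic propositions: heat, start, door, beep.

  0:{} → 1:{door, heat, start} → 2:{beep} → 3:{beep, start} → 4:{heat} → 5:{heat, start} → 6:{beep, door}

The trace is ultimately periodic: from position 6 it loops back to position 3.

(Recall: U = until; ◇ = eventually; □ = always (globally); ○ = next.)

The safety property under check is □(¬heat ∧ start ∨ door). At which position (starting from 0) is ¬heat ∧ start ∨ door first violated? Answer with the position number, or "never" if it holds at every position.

0

At position 0 the labels are {}, so ¬heat ∧ start ∨ door is false there. This is the first violation.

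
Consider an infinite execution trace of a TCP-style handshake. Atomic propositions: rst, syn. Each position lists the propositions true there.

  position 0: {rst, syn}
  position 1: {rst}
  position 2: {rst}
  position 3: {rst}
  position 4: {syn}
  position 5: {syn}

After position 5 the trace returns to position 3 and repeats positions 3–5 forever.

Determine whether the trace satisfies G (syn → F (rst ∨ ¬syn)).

Holds

syn → F (rst ∨ ¬syn) holds at every position 0..5, and those are all positions ever visited, so G (syn → F (rst ∨ ¬syn)) holds.
Positions where syn holds: 0, 4, 5.
Check F (rst ∨ ¬syn) at each: 0→ok, 4→ok, 5→ok.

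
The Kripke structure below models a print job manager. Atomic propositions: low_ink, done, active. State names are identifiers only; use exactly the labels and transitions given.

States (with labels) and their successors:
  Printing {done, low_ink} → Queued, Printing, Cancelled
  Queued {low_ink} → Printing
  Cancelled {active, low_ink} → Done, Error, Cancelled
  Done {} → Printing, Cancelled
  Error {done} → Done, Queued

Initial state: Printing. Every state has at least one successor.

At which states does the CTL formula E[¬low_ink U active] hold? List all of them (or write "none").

{Cancelled, Done, Error}

States satisfying ¬low_ink: {Done, Error}.
States satisfying active: {Cancelled}.
States satisfying E[¬low_ink U active]: {Cancelled, Done, Error}.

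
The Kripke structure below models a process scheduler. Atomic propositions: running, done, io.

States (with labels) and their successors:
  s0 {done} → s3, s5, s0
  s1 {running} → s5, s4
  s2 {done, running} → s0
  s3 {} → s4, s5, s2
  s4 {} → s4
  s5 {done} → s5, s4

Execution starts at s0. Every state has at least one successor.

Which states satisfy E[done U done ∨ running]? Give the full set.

{s0, s1, s2, s5}

States satisfying done: {s0, s2, s5}.
States satisfying done ∨ running: {s0, s1, s2, s5}.
States satisfying E[done U done ∨ running]: {s0, s1, s2, s5}.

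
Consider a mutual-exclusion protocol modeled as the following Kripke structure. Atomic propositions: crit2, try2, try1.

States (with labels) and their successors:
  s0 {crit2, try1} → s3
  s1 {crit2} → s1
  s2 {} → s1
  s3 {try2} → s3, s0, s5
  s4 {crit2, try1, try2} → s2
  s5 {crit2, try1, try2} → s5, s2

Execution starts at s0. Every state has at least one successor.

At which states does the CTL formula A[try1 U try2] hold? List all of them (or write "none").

States satisfying try1: {s0, s4, s5}.
States satisfying try2: {s3, s4, s5}.
States satisfying A[try1 U try2]: {s0, s3, s4, s5}.

{s0, s3, s4, s5}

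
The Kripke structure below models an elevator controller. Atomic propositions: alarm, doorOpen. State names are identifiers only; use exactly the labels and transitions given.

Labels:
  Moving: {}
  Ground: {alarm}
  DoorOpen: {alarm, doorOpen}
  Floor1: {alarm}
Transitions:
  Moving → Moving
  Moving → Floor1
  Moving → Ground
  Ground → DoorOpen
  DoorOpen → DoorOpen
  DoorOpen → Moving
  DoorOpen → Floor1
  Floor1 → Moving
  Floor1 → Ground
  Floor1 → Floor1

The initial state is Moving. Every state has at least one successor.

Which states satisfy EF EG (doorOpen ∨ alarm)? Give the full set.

{Moving, Ground, DoorOpen, Floor1}

States satisfying EG (doorOpen ∨ alarm): {Ground, DoorOpen, Floor1}.
States satisfying EF EG (doorOpen ∨ alarm): {Moving, Ground, DoorOpen, Floor1}.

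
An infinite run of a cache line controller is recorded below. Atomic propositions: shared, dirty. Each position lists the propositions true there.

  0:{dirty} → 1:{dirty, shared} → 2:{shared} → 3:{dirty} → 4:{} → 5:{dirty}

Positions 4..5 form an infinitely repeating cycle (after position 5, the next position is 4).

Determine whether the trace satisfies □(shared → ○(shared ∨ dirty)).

Satisfied

shared → ○(shared ∨ dirty) holds at every position 0..5, and those are all positions ever visited, so □(shared → ○(shared ∨ dirty)) holds.
Positions where shared holds: 1, 2.
Check ○(shared ∨ dirty) at each: 1→ok, 2→ok.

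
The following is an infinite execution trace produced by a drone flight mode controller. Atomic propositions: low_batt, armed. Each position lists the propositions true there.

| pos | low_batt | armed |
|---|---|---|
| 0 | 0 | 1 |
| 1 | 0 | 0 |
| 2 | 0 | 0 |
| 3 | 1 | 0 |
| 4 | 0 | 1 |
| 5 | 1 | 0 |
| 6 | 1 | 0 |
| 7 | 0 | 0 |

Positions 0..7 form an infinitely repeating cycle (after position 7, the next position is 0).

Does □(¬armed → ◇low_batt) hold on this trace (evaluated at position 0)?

¬armed → ◇low_batt holds at every position 0..7, and those are all positions ever visited, so □(¬armed → ◇low_batt) holds.
Positions where ¬armed holds: 1, 2, 3, 5, 6, 7.
Check ◇low_batt at each: 1→ok, 2→ok, 3→ok, 5→ok, 6→ok, 7→ok.

Holds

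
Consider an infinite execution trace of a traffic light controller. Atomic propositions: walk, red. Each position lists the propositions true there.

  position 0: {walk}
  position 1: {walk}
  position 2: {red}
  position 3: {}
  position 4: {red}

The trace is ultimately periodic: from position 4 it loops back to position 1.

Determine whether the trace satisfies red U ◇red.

Satisfied

Walking from position 0: ◇red first holds at position 0, and red holds at every earlier position along the way, so red U ◇red holds.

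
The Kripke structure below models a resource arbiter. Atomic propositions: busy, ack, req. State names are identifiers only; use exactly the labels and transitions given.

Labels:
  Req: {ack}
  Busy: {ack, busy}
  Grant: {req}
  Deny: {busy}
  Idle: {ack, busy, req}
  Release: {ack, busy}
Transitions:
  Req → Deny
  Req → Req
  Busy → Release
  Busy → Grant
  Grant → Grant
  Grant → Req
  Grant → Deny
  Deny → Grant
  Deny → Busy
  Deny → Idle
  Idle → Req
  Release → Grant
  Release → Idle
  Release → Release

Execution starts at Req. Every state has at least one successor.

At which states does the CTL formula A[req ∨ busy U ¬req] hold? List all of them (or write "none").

States satisfying req ∨ busy: {Busy, Grant, Deny, Idle, Release}.
States satisfying ¬req: {Req, Busy, Deny, Release}.
States satisfying A[req ∨ busy U ¬req]: {Req, Busy, Deny, Idle, Release}.

{Req, Busy, Deny, Idle, Release}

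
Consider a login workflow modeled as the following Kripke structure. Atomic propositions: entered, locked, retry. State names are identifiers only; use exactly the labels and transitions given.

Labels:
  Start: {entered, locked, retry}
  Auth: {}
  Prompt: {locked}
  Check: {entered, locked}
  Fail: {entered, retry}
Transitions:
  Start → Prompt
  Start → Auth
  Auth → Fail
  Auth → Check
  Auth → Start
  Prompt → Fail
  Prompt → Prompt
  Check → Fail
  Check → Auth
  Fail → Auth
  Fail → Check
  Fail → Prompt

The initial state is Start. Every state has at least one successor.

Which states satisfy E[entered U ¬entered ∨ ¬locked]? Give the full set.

States satisfying entered: {Start, Check, Fail}.
States satisfying ¬entered ∨ ¬locked: {Auth, Prompt, Fail}.
States satisfying E[entered U ¬entered ∨ ¬locked]: {Start, Auth, Prompt, Check, Fail}.

{Start, Auth, Prompt, Check, Fail}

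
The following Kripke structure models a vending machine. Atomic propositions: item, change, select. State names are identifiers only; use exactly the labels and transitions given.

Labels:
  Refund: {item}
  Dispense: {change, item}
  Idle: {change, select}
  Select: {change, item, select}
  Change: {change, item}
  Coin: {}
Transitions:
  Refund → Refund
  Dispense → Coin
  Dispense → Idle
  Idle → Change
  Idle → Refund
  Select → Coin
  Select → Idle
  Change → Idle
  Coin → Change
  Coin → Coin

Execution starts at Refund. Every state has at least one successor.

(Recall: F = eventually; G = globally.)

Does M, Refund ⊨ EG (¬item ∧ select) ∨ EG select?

States satisfying ¬item ∧ select: {Idle}.
States satisfying EG (¬item ∧ select): ∅.
States satisfying select: {Idle, Select}.
States satisfying EG select: ∅.
States satisfying EG (¬item ∧ select) ∨ EG select: ∅.
Refund ∉ Sat(EG (¬item ∧ select) ∨ EG select).

Does not hold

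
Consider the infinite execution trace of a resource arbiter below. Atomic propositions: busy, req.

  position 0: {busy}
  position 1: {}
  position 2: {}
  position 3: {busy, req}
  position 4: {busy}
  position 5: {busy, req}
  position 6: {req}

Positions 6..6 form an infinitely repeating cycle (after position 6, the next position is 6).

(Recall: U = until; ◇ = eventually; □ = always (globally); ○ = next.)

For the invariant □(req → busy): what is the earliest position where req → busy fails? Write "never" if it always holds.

Check req → busy at each position in order: 0 ✓, 1 ✓, 2 ✓, 3 ✓, 4 ✓, 5 ✓.
At position 6 the labels are {req}, so req → busy is false there. This is the first violation.

6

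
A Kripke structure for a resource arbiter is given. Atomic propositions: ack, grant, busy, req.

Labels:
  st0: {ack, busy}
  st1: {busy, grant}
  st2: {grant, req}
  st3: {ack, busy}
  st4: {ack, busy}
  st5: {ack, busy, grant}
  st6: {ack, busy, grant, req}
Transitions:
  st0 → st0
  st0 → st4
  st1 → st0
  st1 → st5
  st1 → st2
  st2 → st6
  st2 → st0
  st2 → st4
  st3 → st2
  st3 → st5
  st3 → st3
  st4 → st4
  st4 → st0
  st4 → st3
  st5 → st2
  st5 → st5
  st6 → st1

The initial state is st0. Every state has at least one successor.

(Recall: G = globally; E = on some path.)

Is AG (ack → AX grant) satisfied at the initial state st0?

States satisfying ack → AX grant: {st1, st2, st5, st6}.
States satisfying AG (ack → AX grant): ∅.
st0 is reachable from st0 and violates ack → AX grant, so AG fails at st0.
st0 ∉ Sat(AG (ack → AX grant)).

Violated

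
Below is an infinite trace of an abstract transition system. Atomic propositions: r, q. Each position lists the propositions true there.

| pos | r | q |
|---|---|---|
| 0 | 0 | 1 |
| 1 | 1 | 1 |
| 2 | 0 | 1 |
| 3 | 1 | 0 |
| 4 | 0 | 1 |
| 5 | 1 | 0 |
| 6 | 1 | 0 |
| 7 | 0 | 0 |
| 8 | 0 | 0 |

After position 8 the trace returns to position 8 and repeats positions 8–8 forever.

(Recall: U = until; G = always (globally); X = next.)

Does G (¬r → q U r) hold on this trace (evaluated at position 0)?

¬r → q U r must hold at every position from 0 onward. It fails at position 7, so G (¬r → q U r) is false.
Positions where ¬r holds: 0, 2, 4, 7, 8.
Check q U r at each: 0→ok, 2→ok, 4→ok, 7→fails, 8→fails.

Violated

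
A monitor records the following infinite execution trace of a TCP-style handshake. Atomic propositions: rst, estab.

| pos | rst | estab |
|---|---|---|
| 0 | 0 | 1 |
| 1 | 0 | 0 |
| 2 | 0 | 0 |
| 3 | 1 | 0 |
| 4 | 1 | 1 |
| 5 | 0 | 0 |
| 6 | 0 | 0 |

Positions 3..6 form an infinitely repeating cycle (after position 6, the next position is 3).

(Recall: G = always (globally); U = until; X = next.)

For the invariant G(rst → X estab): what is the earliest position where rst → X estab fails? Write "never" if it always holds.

Check rst → X estab at each position in order: 0 ✓, 1 ✓, 2 ✓, 3 ✓.
At position 4 the labels are {estab, rst} and the next position 5 has {}, so rst → X estab is false there. This is the first violation.

4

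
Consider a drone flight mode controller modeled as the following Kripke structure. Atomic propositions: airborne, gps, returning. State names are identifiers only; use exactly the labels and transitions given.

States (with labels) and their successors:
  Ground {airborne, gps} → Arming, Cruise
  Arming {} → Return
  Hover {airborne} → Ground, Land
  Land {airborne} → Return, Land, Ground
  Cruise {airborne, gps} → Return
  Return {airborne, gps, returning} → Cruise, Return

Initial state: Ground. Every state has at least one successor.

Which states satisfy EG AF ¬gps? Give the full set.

States satisfying AF ¬gps: {Arming, Hover, Land}.
States satisfying EG AF ¬gps: {Hover, Land}.

{Hover, Land}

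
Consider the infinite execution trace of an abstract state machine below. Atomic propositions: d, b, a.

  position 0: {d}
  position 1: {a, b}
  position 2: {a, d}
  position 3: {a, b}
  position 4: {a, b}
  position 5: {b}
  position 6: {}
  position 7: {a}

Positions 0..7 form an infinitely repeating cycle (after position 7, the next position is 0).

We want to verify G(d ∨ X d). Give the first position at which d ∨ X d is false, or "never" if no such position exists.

Check d ∨ X d at each position in order: 0 ✓, 1 ✓, 2 ✓.
At position 3 the labels are {a, b} and the next position 4 has {a, b}, so d ∨ X d is false there. This is the first violation.

3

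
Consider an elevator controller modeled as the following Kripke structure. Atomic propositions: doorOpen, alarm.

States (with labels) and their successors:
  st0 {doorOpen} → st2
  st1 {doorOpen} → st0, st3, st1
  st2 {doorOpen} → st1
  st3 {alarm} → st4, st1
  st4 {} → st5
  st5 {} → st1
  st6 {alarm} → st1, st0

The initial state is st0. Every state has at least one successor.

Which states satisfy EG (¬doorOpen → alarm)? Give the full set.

States satisfying ¬doorOpen → alarm: {st0, st1, st2, st3, st6}.
States satisfying EG (¬doorOpen → alarm): {st0, st1, st2, st3, st6}.

{st0, st1, st2, st3, st6}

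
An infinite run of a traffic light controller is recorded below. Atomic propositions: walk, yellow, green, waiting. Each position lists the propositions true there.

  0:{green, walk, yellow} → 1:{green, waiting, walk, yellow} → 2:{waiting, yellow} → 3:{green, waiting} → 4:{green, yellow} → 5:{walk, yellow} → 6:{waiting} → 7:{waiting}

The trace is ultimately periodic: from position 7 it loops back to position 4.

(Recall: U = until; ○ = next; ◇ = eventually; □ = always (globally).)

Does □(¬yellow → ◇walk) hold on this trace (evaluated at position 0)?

¬yellow → ◇walk holds at every position 0..7, and those are all positions ever visited, so □(¬yellow → ◇walk) holds.
Positions where ¬yellow holds: 3, 6, 7.
Check ◇walk at each: 3→ok, 6→ok, 7→ok.

Yes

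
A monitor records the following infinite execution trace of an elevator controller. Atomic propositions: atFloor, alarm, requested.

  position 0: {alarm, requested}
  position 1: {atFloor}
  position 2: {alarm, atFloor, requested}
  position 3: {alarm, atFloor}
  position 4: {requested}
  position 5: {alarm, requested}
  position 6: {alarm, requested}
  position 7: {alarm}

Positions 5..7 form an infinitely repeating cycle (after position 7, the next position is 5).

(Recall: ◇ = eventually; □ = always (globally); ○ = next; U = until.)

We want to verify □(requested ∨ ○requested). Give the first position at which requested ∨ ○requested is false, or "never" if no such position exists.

requested ∨ ○requested holds at every position 0..7, and those are all the positions the trace ever visits, so the invariant □(requested ∨ ○requested) is never violated.

never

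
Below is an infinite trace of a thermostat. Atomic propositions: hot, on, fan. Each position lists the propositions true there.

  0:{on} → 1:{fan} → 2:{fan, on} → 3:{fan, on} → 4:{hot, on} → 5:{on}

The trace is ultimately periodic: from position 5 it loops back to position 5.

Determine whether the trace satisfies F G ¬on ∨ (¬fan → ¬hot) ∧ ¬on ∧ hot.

No

G ¬on is false at every position 0..5, so it never becomes true and F G ¬on fails.
At position 0: F G ¬on is false; (¬fan → ¬hot) ∧ ¬on ∧ hot is false; so F G ¬on ∨ (¬fan → ¬hot) ∧ ¬on ∧ hot is false.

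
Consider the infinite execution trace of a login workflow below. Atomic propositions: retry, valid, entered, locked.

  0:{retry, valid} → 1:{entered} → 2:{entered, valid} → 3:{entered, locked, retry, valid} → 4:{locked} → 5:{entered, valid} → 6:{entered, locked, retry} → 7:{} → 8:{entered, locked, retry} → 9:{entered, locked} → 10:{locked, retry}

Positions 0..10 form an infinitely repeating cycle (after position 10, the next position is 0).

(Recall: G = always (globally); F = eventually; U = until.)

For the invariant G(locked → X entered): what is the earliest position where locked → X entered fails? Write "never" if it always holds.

Check locked → X entered at each position in order: 0 ✓, 1 ✓, 2 ✓.
At position 3 the labels are {entered, locked, retry, valid} and the next position 4 has {locked}, so locked → X entered is false there. This is the first violation.

3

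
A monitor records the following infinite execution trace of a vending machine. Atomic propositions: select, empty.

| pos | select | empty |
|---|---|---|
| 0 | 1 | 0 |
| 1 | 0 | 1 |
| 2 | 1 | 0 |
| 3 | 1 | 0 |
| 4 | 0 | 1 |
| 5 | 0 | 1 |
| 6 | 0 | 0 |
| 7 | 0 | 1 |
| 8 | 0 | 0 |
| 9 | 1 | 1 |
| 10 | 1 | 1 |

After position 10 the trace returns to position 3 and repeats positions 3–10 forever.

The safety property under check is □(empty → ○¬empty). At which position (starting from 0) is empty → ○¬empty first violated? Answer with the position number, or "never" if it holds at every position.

4

Check empty → ○¬empty at each position in order: 0 ✓, 1 ✓, 2 ✓, 3 ✓.
At position 4 the labels are {empty} and the next position 5 has {empty}, so empty → ○¬empty is false there. This is the first violation.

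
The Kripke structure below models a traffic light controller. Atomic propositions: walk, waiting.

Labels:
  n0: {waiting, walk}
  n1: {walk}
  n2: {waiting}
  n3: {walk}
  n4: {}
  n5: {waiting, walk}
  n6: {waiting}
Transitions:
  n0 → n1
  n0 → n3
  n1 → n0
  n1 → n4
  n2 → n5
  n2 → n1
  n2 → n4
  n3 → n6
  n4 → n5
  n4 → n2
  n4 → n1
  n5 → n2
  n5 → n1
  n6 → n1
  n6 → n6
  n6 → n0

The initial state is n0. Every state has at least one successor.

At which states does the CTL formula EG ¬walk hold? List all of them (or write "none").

States satisfying ¬walk: {n2, n4, n6}.
States satisfying EG ¬walk: {n2, n4, n6}.

{n2, n4, n6}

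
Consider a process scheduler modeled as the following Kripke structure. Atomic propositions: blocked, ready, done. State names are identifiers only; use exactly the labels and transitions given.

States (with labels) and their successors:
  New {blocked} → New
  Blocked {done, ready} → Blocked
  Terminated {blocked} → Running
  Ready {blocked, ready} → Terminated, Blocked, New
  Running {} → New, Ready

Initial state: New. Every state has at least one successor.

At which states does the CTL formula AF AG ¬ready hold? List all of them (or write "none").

States satisfying AG ¬ready: {New}.
States satisfying AF AG ¬ready: {New}.

{New}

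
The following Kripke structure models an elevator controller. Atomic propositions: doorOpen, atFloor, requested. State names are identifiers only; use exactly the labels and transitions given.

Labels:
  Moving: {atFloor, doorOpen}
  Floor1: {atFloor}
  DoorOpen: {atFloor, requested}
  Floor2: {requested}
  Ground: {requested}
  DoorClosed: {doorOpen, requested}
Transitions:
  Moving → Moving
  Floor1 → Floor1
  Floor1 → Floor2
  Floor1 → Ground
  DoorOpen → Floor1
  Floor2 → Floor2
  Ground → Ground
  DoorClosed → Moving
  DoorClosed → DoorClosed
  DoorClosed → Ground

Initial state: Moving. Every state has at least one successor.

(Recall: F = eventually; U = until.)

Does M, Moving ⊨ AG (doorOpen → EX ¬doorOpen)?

States satisfying doorOpen → EX ¬doorOpen: {Floor1, DoorOpen, Floor2, Ground, DoorClosed}.
States satisfying AG (doorOpen → EX ¬doorOpen): {Floor1, DoorOpen, Floor2, Ground}.
Moving is reachable from Moving and violates doorOpen → EX ¬doorOpen, so AG fails at Moving.
Moving ∉ Sat(AG (doorOpen → EX ¬doorOpen)).

No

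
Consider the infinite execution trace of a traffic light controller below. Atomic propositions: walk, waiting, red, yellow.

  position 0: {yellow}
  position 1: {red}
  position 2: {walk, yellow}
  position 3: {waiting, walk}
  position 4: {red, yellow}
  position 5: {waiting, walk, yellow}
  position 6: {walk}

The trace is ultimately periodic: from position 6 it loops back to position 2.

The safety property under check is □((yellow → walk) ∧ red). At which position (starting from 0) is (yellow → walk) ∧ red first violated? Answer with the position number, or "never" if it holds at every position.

At position 0 the labels are {yellow}, so (yellow → walk) ∧ red is false there. This is the first violation.

0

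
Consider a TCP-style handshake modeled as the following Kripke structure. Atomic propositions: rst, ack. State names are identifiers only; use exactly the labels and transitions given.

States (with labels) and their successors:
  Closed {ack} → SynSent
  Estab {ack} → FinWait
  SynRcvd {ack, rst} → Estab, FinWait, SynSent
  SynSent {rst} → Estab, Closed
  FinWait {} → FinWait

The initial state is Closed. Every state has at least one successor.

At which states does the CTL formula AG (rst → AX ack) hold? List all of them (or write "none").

States satisfying rst → AX ack: {Closed, Estab, SynSent, FinWait}.
States satisfying AG (rst → AX ack): {Closed, Estab, SynSent, FinWait}.

{Closed, Estab, SynSent, FinWait}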